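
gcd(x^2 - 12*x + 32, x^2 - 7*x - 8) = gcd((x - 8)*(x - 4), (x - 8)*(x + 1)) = x - 8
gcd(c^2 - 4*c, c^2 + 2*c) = c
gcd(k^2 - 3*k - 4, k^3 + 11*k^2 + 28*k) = 1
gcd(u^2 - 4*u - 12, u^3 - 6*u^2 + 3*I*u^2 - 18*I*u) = u - 6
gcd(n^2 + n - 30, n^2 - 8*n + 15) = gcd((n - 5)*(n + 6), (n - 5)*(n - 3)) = n - 5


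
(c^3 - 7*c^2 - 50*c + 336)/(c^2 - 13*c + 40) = (c^2 + c - 42)/(c - 5)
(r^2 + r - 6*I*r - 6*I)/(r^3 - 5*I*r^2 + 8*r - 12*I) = (r + 1)/(r^2 + I*r + 2)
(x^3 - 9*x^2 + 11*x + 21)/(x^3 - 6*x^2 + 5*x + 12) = (x - 7)/(x - 4)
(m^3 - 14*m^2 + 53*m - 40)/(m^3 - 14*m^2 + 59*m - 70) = (m^2 - 9*m + 8)/(m^2 - 9*m + 14)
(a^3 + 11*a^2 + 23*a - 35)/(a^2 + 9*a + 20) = (a^2 + 6*a - 7)/(a + 4)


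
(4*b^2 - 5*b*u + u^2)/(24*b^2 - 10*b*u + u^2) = (-b + u)/(-6*b + u)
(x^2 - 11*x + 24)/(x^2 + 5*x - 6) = (x^2 - 11*x + 24)/(x^2 + 5*x - 6)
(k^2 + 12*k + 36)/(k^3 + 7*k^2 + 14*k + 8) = (k^2 + 12*k + 36)/(k^3 + 7*k^2 + 14*k + 8)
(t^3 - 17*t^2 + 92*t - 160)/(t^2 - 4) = (t^3 - 17*t^2 + 92*t - 160)/(t^2 - 4)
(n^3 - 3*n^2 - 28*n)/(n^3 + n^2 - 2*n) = (n^2 - 3*n - 28)/(n^2 + n - 2)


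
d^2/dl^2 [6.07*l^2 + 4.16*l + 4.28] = 12.1400000000000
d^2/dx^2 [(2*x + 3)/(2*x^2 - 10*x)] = (x*(7 - 6*x)*(x - 5) + (2*x - 5)^2*(2*x + 3))/(x^3*(x - 5)^3)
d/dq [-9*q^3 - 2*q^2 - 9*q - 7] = -27*q^2 - 4*q - 9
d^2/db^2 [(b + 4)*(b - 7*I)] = 2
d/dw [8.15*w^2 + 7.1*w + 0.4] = 16.3*w + 7.1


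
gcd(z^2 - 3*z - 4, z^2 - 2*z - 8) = z - 4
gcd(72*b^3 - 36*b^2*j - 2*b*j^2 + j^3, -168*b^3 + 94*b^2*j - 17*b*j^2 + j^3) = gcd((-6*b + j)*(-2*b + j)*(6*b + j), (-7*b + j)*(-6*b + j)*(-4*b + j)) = 6*b - j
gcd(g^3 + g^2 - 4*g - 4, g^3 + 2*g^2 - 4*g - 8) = g^2 - 4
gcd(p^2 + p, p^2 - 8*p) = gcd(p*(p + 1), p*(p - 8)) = p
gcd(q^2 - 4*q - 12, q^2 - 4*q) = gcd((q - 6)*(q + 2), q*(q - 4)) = 1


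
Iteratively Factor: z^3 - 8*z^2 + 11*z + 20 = (z - 4)*(z^2 - 4*z - 5) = (z - 5)*(z - 4)*(z + 1)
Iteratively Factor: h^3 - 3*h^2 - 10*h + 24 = (h - 4)*(h^2 + h - 6) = (h - 4)*(h + 3)*(h - 2)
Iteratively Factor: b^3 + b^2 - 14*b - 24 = (b + 3)*(b^2 - 2*b - 8) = (b + 2)*(b + 3)*(b - 4)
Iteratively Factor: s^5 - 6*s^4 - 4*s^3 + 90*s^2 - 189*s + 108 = (s - 3)*(s^4 - 3*s^3 - 13*s^2 + 51*s - 36) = (s - 3)^2*(s^3 - 13*s + 12) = (s - 3)^2*(s - 1)*(s^2 + s - 12) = (s - 3)^3*(s - 1)*(s + 4)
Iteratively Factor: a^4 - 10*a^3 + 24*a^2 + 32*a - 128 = (a - 4)*(a^3 - 6*a^2 + 32) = (a - 4)^2*(a^2 - 2*a - 8) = (a - 4)^2*(a + 2)*(a - 4)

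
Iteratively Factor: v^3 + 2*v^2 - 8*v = (v)*(v^2 + 2*v - 8) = v*(v - 2)*(v + 4)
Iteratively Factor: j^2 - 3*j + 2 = (j - 2)*(j - 1)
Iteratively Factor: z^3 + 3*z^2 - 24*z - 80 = (z + 4)*(z^2 - z - 20) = (z - 5)*(z + 4)*(z + 4)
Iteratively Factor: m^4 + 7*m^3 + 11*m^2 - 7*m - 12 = (m + 3)*(m^3 + 4*m^2 - m - 4) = (m + 1)*(m + 3)*(m^2 + 3*m - 4) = (m - 1)*(m + 1)*(m + 3)*(m + 4)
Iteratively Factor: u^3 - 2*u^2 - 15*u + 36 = (u + 4)*(u^2 - 6*u + 9) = (u - 3)*(u + 4)*(u - 3)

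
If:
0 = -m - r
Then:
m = -r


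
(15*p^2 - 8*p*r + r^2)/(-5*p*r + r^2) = (-3*p + r)/r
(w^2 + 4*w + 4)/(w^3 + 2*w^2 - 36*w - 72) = (w + 2)/(w^2 - 36)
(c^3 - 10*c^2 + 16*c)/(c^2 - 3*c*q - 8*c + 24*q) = c*(2 - c)/(-c + 3*q)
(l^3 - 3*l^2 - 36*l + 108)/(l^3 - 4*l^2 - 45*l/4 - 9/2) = 4*(l^2 + 3*l - 18)/(4*l^2 + 8*l + 3)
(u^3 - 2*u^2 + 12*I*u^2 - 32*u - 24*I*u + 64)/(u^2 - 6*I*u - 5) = (u^3 + u^2*(-2 + 12*I) + u*(-32 - 24*I) + 64)/(u^2 - 6*I*u - 5)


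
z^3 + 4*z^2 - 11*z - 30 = (z - 3)*(z + 2)*(z + 5)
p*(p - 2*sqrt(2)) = p^2 - 2*sqrt(2)*p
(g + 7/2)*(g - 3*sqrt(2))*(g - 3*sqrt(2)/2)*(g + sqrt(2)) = g^4 - 7*sqrt(2)*g^3/2 + 7*g^3/2 - 49*sqrt(2)*g^2/4 + 9*sqrt(2)*g + 63*sqrt(2)/2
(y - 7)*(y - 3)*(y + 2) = y^3 - 8*y^2 + y + 42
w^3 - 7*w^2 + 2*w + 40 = (w - 5)*(w - 4)*(w + 2)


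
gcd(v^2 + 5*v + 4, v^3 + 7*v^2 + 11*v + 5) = v + 1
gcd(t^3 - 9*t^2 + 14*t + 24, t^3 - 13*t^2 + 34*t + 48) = t^2 - 5*t - 6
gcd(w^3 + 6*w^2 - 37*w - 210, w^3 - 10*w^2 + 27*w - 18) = w - 6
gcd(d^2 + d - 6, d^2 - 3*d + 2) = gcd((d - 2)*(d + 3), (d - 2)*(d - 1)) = d - 2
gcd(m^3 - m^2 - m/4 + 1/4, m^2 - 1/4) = m^2 - 1/4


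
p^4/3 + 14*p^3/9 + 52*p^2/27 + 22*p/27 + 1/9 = (p/3 + 1)*(p + 1/3)^2*(p + 1)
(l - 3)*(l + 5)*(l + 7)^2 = l^4 + 16*l^3 + 62*l^2 - 112*l - 735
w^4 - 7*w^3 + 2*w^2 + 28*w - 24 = (w - 6)*(w - 2)*(w - 1)*(w + 2)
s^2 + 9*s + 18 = (s + 3)*(s + 6)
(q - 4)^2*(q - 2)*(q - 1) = q^4 - 11*q^3 + 42*q^2 - 64*q + 32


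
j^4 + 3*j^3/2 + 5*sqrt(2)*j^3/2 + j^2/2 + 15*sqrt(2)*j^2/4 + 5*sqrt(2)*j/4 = j*(j + 1/2)*(j + 1)*(j + 5*sqrt(2)/2)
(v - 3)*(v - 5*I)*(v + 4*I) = v^3 - 3*v^2 - I*v^2 + 20*v + 3*I*v - 60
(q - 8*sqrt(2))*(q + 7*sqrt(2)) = q^2 - sqrt(2)*q - 112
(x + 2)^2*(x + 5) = x^3 + 9*x^2 + 24*x + 20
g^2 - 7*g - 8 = (g - 8)*(g + 1)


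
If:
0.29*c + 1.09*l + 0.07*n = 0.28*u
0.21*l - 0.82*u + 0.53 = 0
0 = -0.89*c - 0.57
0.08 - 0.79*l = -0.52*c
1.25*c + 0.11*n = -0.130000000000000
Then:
No Solution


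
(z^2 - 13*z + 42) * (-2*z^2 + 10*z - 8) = -2*z^4 + 36*z^3 - 222*z^2 + 524*z - 336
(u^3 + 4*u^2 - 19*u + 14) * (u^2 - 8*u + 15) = u^5 - 4*u^4 - 36*u^3 + 226*u^2 - 397*u + 210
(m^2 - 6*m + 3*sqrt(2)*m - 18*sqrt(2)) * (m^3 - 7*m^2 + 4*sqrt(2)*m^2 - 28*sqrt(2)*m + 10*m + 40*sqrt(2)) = m^5 - 13*m^4 + 7*sqrt(2)*m^4 - 91*sqrt(2)*m^3 + 76*m^3 - 372*m^2 + 364*sqrt(2)*m^2 - 420*sqrt(2)*m + 1248*m - 1440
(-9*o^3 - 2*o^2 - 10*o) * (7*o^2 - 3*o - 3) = -63*o^5 + 13*o^4 - 37*o^3 + 36*o^2 + 30*o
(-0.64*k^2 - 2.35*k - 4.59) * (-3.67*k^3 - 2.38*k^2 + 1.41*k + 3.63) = 2.3488*k^5 + 10.1477*k^4 + 21.5359*k^3 + 5.2875*k^2 - 15.0024*k - 16.6617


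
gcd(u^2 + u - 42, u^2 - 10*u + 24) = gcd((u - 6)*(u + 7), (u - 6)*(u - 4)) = u - 6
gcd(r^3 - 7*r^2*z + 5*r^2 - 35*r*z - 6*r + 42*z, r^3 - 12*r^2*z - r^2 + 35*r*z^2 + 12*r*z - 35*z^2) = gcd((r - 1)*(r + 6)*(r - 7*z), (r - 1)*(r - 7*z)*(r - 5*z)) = -r^2 + 7*r*z + r - 7*z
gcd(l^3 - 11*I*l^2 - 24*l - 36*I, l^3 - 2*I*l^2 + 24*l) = l - 6*I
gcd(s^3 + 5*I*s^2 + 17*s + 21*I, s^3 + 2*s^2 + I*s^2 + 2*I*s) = s + I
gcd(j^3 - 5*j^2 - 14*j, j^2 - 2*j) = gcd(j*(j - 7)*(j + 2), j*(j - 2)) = j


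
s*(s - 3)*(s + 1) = s^3 - 2*s^2 - 3*s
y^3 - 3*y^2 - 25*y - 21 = (y - 7)*(y + 1)*(y + 3)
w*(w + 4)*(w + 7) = w^3 + 11*w^2 + 28*w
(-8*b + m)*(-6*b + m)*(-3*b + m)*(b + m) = -144*b^4 - 54*b^3*m + 73*b^2*m^2 - 16*b*m^3 + m^4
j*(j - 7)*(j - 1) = j^3 - 8*j^2 + 7*j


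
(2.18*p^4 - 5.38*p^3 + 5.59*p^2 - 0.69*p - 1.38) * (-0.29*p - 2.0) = -0.6322*p^5 - 2.7998*p^4 + 9.1389*p^3 - 10.9799*p^2 + 1.7802*p + 2.76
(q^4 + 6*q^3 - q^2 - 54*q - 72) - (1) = q^4 + 6*q^3 - q^2 - 54*q - 73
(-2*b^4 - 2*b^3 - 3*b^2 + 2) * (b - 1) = -2*b^5 - b^3 + 3*b^2 + 2*b - 2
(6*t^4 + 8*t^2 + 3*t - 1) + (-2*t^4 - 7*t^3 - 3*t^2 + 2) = 4*t^4 - 7*t^3 + 5*t^2 + 3*t + 1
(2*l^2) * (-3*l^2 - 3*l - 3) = -6*l^4 - 6*l^3 - 6*l^2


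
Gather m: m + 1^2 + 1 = m + 2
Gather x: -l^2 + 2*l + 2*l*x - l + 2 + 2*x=-l^2 + l + x*(2*l + 2) + 2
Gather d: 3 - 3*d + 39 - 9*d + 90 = 132 - 12*d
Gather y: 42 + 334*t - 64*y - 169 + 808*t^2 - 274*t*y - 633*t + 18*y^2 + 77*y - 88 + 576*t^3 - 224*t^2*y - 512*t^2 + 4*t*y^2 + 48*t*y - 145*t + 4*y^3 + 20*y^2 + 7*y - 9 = 576*t^3 + 296*t^2 - 444*t + 4*y^3 + y^2*(4*t + 38) + y*(-224*t^2 - 226*t + 20) - 224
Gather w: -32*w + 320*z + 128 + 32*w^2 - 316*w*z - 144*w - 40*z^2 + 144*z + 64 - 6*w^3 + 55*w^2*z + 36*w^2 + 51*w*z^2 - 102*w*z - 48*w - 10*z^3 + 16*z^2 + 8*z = -6*w^3 + w^2*(55*z + 68) + w*(51*z^2 - 418*z - 224) - 10*z^3 - 24*z^2 + 472*z + 192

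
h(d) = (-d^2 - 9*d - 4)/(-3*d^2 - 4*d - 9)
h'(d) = (-2*d - 9)/(-3*d^2 - 4*d - 9) + (6*d + 4)*(-d^2 - 9*d - 4)/(-3*d^2 - 4*d - 9)^2 = (-23*d^2 - 6*d + 65)/(9*d^4 + 24*d^3 + 70*d^2 + 72*d + 81)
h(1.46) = 0.91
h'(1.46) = 0.02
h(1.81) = 0.90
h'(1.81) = -0.03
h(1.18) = 0.89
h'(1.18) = 0.08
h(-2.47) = -0.70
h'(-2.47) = -0.20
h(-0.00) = 0.44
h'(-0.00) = 0.80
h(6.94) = 0.63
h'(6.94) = -0.03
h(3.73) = 0.78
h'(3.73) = -0.06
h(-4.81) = -0.27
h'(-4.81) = -0.13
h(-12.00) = 0.10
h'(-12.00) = -0.02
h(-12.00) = 0.10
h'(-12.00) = -0.02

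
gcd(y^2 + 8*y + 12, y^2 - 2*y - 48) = y + 6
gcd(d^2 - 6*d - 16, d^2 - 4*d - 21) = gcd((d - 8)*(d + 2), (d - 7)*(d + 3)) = 1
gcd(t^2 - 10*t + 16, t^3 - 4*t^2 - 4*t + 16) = t - 2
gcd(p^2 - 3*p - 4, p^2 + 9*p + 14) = 1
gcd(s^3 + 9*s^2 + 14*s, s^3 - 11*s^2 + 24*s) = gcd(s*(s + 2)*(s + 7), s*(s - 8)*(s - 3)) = s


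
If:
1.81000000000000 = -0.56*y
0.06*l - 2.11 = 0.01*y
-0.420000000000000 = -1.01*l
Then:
No Solution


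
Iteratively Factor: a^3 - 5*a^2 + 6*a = (a - 3)*(a^2 - 2*a) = (a - 3)*(a - 2)*(a)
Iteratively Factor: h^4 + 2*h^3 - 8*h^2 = (h)*(h^3 + 2*h^2 - 8*h) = h^2*(h^2 + 2*h - 8) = h^2*(h + 4)*(h - 2)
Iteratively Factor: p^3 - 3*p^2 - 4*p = (p + 1)*(p^2 - 4*p) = p*(p + 1)*(p - 4)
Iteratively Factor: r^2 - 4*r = (r)*(r - 4)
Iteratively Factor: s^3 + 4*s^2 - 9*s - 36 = (s + 4)*(s^2 - 9) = (s - 3)*(s + 4)*(s + 3)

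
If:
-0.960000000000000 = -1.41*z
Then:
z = 0.68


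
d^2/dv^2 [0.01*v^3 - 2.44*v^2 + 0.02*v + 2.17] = 0.06*v - 4.88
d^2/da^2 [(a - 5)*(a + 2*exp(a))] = 2*a*exp(a) - 6*exp(a) + 2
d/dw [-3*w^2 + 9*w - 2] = 9 - 6*w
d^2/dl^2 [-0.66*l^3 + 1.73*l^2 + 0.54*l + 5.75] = 3.46 - 3.96*l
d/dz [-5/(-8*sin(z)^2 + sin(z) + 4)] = 5*(1 - 16*sin(z))*cos(z)/(sin(z) + 4*cos(2*z))^2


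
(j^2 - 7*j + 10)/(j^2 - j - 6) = (-j^2 + 7*j - 10)/(-j^2 + j + 6)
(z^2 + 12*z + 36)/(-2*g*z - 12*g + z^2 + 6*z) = (z + 6)/(-2*g + z)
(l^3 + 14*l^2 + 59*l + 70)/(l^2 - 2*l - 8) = (l^2 + 12*l + 35)/(l - 4)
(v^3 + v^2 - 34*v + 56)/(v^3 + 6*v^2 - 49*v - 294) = (v^2 - 6*v + 8)/(v^2 - v - 42)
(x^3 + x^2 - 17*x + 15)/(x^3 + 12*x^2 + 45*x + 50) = (x^2 - 4*x + 3)/(x^2 + 7*x + 10)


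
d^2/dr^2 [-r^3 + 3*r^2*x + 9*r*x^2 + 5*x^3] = -6*r + 6*x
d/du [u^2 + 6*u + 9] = 2*u + 6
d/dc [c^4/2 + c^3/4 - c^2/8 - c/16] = 2*c^3 + 3*c^2/4 - c/4 - 1/16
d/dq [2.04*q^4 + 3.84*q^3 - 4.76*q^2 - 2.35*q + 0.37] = 8.16*q^3 + 11.52*q^2 - 9.52*q - 2.35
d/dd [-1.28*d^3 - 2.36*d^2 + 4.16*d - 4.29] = -3.84*d^2 - 4.72*d + 4.16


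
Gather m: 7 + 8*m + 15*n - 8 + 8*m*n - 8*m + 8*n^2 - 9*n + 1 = 8*m*n + 8*n^2 + 6*n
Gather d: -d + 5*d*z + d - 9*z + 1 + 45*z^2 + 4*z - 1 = 5*d*z + 45*z^2 - 5*z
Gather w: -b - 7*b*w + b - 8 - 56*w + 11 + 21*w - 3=w*(-7*b - 35)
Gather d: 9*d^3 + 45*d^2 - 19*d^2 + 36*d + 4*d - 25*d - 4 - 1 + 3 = 9*d^3 + 26*d^2 + 15*d - 2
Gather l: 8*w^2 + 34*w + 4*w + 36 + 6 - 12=8*w^2 + 38*w + 30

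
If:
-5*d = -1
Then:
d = 1/5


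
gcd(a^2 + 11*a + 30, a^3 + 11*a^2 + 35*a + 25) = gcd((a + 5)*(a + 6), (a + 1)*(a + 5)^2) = a + 5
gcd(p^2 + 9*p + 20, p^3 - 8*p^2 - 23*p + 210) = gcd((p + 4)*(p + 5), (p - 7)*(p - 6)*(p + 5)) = p + 5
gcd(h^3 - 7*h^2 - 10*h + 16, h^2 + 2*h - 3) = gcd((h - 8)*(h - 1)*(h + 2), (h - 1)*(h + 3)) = h - 1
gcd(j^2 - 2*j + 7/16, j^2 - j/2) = 1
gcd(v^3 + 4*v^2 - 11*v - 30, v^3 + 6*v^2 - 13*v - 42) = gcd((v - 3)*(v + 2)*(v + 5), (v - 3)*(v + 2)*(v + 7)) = v^2 - v - 6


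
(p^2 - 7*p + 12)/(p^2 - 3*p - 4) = (p - 3)/(p + 1)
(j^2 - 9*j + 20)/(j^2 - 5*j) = (j - 4)/j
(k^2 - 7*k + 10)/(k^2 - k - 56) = (-k^2 + 7*k - 10)/(-k^2 + k + 56)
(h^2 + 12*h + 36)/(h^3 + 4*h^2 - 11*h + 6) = (h + 6)/(h^2 - 2*h + 1)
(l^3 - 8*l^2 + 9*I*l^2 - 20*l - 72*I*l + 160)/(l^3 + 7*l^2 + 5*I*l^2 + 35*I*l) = (l^2 + 4*l*(-2 + I) - 32*I)/(l*(l + 7))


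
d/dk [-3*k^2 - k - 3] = -6*k - 1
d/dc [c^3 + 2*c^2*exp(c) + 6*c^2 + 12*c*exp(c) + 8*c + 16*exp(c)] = 2*c^2*exp(c) + 3*c^2 + 16*c*exp(c) + 12*c + 28*exp(c) + 8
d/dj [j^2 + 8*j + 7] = 2*j + 8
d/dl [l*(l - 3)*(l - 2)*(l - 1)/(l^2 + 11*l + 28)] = (2*l^5 + 27*l^4 - 20*l^3 - 377*l^2 + 616*l - 168)/(l^4 + 22*l^3 + 177*l^2 + 616*l + 784)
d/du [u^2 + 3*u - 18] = 2*u + 3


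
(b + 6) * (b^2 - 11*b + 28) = b^3 - 5*b^2 - 38*b + 168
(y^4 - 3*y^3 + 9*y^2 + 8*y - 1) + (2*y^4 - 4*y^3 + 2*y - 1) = 3*y^4 - 7*y^3 + 9*y^2 + 10*y - 2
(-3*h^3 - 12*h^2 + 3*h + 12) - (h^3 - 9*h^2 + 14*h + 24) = -4*h^3 - 3*h^2 - 11*h - 12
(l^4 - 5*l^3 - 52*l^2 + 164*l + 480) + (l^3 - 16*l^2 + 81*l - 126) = l^4 - 4*l^3 - 68*l^2 + 245*l + 354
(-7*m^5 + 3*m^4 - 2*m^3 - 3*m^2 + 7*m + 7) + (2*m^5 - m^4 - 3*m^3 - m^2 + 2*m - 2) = -5*m^5 + 2*m^4 - 5*m^3 - 4*m^2 + 9*m + 5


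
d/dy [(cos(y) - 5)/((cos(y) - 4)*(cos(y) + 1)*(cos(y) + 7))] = (-77*cos(y) - 11*cos(2*y) + cos(3*y) + 295)*sin(y)/(2*(cos(y) - 4)^2*(cos(y) + 1)^2*(cos(y) + 7)^2)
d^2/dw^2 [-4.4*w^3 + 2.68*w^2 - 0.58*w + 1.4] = 5.36 - 26.4*w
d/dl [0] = 0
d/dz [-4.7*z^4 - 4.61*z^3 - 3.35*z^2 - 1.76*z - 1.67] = -18.8*z^3 - 13.83*z^2 - 6.7*z - 1.76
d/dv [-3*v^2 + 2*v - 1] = 2 - 6*v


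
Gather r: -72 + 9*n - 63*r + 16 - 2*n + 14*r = 7*n - 49*r - 56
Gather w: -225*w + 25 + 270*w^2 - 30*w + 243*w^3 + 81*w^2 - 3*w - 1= 243*w^3 + 351*w^2 - 258*w + 24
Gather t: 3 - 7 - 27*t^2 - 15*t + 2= -27*t^2 - 15*t - 2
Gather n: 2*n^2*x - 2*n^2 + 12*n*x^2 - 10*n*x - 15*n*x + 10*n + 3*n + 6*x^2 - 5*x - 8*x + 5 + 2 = n^2*(2*x - 2) + n*(12*x^2 - 25*x + 13) + 6*x^2 - 13*x + 7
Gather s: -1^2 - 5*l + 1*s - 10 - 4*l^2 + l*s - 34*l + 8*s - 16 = -4*l^2 - 39*l + s*(l + 9) - 27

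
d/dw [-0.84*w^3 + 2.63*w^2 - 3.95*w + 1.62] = -2.52*w^2 + 5.26*w - 3.95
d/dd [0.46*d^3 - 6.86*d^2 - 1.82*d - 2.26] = 1.38*d^2 - 13.72*d - 1.82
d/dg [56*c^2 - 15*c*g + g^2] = -15*c + 2*g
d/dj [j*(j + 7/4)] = 2*j + 7/4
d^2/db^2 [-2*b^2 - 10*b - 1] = -4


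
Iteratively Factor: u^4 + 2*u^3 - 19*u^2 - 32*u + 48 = (u - 4)*(u^3 + 6*u^2 + 5*u - 12) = (u - 4)*(u - 1)*(u^2 + 7*u + 12) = (u - 4)*(u - 1)*(u + 3)*(u + 4)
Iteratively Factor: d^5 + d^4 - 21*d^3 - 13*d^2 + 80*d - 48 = (d - 1)*(d^4 + 2*d^3 - 19*d^2 - 32*d + 48) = (d - 1)*(d + 4)*(d^3 - 2*d^2 - 11*d + 12) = (d - 4)*(d - 1)*(d + 4)*(d^2 + 2*d - 3) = (d - 4)*(d - 1)^2*(d + 4)*(d + 3)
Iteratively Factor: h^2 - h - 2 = (h - 2)*(h + 1)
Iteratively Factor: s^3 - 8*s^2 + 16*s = (s - 4)*(s^2 - 4*s) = s*(s - 4)*(s - 4)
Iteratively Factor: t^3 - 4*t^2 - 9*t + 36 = (t - 4)*(t^2 - 9) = (t - 4)*(t + 3)*(t - 3)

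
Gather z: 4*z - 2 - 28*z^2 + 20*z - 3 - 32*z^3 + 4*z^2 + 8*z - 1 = -32*z^3 - 24*z^2 + 32*z - 6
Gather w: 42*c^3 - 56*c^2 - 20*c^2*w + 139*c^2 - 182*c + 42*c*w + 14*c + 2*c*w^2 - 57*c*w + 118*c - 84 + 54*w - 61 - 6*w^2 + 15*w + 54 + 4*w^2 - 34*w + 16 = 42*c^3 + 83*c^2 - 50*c + w^2*(2*c - 2) + w*(-20*c^2 - 15*c + 35) - 75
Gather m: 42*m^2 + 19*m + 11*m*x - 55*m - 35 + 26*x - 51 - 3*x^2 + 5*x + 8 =42*m^2 + m*(11*x - 36) - 3*x^2 + 31*x - 78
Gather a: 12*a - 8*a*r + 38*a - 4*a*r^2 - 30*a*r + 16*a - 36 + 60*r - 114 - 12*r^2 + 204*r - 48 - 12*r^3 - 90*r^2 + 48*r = a*(-4*r^2 - 38*r + 66) - 12*r^3 - 102*r^2 + 312*r - 198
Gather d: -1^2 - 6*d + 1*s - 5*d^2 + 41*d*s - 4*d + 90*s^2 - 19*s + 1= -5*d^2 + d*(41*s - 10) + 90*s^2 - 18*s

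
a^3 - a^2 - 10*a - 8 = (a - 4)*(a + 1)*(a + 2)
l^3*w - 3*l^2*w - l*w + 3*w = (l - 3)*(l - 1)*(l*w + w)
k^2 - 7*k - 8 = (k - 8)*(k + 1)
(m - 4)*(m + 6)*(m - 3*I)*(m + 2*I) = m^4 + 2*m^3 - I*m^3 - 18*m^2 - 2*I*m^2 + 12*m + 24*I*m - 144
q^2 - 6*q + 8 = (q - 4)*(q - 2)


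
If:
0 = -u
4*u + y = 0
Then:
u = 0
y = 0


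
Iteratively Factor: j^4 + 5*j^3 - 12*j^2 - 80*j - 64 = (j - 4)*(j^3 + 9*j^2 + 24*j + 16) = (j - 4)*(j + 1)*(j^2 + 8*j + 16) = (j - 4)*(j + 1)*(j + 4)*(j + 4)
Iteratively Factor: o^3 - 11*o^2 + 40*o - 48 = (o - 4)*(o^2 - 7*o + 12) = (o - 4)^2*(o - 3)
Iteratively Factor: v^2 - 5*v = (v)*(v - 5)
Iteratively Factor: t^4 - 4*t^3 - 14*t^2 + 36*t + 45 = (t + 1)*(t^3 - 5*t^2 - 9*t + 45) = (t + 1)*(t + 3)*(t^2 - 8*t + 15) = (t - 3)*(t + 1)*(t + 3)*(t - 5)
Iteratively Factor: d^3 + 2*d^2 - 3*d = (d + 3)*(d^2 - d) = (d - 1)*(d + 3)*(d)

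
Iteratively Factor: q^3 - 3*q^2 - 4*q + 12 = (q - 2)*(q^2 - q - 6) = (q - 2)*(q + 2)*(q - 3)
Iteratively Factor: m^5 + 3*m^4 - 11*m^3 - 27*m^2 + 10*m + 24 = (m - 1)*(m^4 + 4*m^3 - 7*m^2 - 34*m - 24) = (m - 1)*(m + 2)*(m^3 + 2*m^2 - 11*m - 12) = (m - 1)*(m + 2)*(m + 4)*(m^2 - 2*m - 3) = (m - 3)*(m - 1)*(m + 2)*(m + 4)*(m + 1)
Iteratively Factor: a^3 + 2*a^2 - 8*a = (a - 2)*(a^2 + 4*a) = a*(a - 2)*(a + 4)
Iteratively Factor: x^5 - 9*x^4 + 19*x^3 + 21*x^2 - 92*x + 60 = (x + 2)*(x^4 - 11*x^3 + 41*x^2 - 61*x + 30) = (x - 2)*(x + 2)*(x^3 - 9*x^2 + 23*x - 15) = (x - 2)*(x - 1)*(x + 2)*(x^2 - 8*x + 15) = (x - 3)*(x - 2)*(x - 1)*(x + 2)*(x - 5)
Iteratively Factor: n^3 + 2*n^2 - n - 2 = (n + 1)*(n^2 + n - 2) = (n - 1)*(n + 1)*(n + 2)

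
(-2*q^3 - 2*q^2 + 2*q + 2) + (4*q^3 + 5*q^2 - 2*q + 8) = 2*q^3 + 3*q^2 + 10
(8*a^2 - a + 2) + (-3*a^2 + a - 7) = 5*a^2 - 5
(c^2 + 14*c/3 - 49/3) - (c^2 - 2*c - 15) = 20*c/3 - 4/3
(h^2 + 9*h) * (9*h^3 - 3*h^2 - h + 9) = 9*h^5 + 78*h^4 - 28*h^3 + 81*h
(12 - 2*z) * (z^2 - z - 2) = -2*z^3 + 14*z^2 - 8*z - 24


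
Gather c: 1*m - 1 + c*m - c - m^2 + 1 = c*(m - 1) - m^2 + m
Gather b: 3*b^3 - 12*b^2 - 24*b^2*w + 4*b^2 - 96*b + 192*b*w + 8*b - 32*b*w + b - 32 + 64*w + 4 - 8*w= 3*b^3 + b^2*(-24*w - 8) + b*(160*w - 87) + 56*w - 28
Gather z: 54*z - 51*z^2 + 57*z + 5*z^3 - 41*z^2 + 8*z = 5*z^3 - 92*z^2 + 119*z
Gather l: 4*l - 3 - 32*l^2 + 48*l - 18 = -32*l^2 + 52*l - 21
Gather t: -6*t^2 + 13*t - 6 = -6*t^2 + 13*t - 6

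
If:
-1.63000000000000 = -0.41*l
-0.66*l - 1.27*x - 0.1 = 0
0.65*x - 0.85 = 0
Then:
No Solution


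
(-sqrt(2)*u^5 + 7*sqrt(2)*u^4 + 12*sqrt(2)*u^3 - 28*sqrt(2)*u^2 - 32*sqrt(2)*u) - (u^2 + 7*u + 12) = -sqrt(2)*u^5 + 7*sqrt(2)*u^4 + 12*sqrt(2)*u^3 - 28*sqrt(2)*u^2 - u^2 - 32*sqrt(2)*u - 7*u - 12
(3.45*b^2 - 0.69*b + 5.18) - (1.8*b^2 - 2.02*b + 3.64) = 1.65*b^2 + 1.33*b + 1.54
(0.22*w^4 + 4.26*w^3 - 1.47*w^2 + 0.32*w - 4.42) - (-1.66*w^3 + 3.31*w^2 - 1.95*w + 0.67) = 0.22*w^4 + 5.92*w^3 - 4.78*w^2 + 2.27*w - 5.09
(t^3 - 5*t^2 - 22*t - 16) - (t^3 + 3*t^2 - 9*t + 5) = -8*t^2 - 13*t - 21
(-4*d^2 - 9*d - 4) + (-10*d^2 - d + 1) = -14*d^2 - 10*d - 3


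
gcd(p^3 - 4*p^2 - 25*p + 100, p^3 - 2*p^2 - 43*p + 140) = p^2 - 9*p + 20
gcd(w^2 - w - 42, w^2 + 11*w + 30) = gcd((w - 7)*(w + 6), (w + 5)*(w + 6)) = w + 6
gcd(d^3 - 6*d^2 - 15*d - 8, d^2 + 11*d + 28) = 1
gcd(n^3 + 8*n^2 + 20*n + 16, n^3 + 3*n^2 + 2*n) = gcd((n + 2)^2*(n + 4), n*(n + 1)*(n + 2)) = n + 2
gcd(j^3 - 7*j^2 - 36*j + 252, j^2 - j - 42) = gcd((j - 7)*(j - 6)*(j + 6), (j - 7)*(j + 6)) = j^2 - j - 42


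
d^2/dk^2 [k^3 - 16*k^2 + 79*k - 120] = 6*k - 32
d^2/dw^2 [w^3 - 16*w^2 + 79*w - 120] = 6*w - 32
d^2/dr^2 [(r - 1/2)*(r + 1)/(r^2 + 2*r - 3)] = (-3*r^3 + 15*r^2 + 3*r + 17)/(r^6 + 6*r^5 + 3*r^4 - 28*r^3 - 9*r^2 + 54*r - 27)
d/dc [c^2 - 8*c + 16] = 2*c - 8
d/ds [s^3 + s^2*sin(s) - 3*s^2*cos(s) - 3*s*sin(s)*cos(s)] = 3*s^2*sin(s) + s^2*cos(s) + 3*s^2 + 2*s*sin(s) - 6*s*cos(s) - 3*s*cos(2*s) - 3*sin(2*s)/2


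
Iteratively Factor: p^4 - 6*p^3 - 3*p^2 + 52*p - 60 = (p - 5)*(p^3 - p^2 - 8*p + 12) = (p - 5)*(p + 3)*(p^2 - 4*p + 4) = (p - 5)*(p - 2)*(p + 3)*(p - 2)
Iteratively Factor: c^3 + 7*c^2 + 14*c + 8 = (c + 1)*(c^2 + 6*c + 8) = (c + 1)*(c + 4)*(c + 2)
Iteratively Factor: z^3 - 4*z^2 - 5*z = (z)*(z^2 - 4*z - 5) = z*(z - 5)*(z + 1)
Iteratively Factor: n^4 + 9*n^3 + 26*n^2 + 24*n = (n + 2)*(n^3 + 7*n^2 + 12*n) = n*(n + 2)*(n^2 + 7*n + 12) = n*(n + 2)*(n + 3)*(n + 4)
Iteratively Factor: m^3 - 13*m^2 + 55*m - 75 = (m - 5)*(m^2 - 8*m + 15) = (m - 5)^2*(m - 3)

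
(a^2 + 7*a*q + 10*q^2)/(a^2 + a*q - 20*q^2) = (-a - 2*q)/(-a + 4*q)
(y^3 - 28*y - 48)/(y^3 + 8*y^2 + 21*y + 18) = (y^2 - 2*y - 24)/(y^2 + 6*y + 9)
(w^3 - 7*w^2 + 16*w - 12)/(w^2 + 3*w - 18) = (w^2 - 4*w + 4)/(w + 6)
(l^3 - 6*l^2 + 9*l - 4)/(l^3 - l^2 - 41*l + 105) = (l^3 - 6*l^2 + 9*l - 4)/(l^3 - l^2 - 41*l + 105)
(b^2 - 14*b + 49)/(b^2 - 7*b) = (b - 7)/b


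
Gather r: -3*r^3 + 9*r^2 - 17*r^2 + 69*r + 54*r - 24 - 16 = -3*r^3 - 8*r^2 + 123*r - 40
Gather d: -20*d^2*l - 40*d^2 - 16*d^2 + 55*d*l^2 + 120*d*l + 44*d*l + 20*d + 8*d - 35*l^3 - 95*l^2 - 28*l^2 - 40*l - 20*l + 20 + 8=d^2*(-20*l - 56) + d*(55*l^2 + 164*l + 28) - 35*l^3 - 123*l^2 - 60*l + 28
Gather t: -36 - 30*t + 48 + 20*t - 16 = -10*t - 4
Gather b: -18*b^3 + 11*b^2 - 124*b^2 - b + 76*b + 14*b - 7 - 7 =-18*b^3 - 113*b^2 + 89*b - 14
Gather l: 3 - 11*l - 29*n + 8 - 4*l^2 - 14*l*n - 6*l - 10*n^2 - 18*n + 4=-4*l^2 + l*(-14*n - 17) - 10*n^2 - 47*n + 15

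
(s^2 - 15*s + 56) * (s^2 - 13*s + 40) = s^4 - 28*s^3 + 291*s^2 - 1328*s + 2240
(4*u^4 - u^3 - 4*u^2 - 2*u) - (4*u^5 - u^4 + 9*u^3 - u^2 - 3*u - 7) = -4*u^5 + 5*u^4 - 10*u^3 - 3*u^2 + u + 7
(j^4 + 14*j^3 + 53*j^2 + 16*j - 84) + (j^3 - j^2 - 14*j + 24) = j^4 + 15*j^3 + 52*j^2 + 2*j - 60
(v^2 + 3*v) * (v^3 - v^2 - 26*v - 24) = v^5 + 2*v^4 - 29*v^3 - 102*v^2 - 72*v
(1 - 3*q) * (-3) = 9*q - 3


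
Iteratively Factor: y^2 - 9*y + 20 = (y - 4)*(y - 5)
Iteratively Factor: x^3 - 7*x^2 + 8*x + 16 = (x + 1)*(x^2 - 8*x + 16) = (x - 4)*(x + 1)*(x - 4)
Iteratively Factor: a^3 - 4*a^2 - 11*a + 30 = (a - 5)*(a^2 + a - 6) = (a - 5)*(a - 2)*(a + 3)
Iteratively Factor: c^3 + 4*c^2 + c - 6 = (c + 2)*(c^2 + 2*c - 3) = (c + 2)*(c + 3)*(c - 1)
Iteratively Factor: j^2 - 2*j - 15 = (j - 5)*(j + 3)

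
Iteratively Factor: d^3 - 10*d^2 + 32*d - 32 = (d - 4)*(d^2 - 6*d + 8) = (d - 4)^2*(d - 2)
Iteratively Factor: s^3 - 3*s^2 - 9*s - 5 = (s + 1)*(s^2 - 4*s - 5) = (s - 5)*(s + 1)*(s + 1)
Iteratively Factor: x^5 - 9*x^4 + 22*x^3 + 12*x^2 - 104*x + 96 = (x - 2)*(x^4 - 7*x^3 + 8*x^2 + 28*x - 48) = (x - 2)^2*(x^3 - 5*x^2 - 2*x + 24) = (x - 4)*(x - 2)^2*(x^2 - x - 6) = (x - 4)*(x - 2)^2*(x + 2)*(x - 3)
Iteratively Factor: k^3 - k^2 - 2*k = (k)*(k^2 - k - 2) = k*(k + 1)*(k - 2)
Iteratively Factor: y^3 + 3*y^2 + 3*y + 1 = (y + 1)*(y^2 + 2*y + 1) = (y + 1)^2*(y + 1)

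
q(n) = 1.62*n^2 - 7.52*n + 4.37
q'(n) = 3.24*n - 7.52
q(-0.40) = 7.64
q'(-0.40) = -8.82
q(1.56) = -3.42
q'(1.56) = -2.47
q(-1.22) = 15.96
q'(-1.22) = -11.47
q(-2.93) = 40.31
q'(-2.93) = -17.01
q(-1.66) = 21.32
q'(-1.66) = -12.90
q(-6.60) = 124.57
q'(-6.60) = -28.90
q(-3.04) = 42.20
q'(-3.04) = -17.37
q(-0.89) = 12.35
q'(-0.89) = -10.40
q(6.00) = 17.57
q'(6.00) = 11.92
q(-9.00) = 203.27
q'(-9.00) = -36.68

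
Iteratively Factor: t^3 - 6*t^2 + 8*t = (t - 4)*(t^2 - 2*t) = t*(t - 4)*(t - 2)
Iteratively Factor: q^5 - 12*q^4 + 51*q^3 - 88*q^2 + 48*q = (q - 3)*(q^4 - 9*q^3 + 24*q^2 - 16*q) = (q - 3)*(q - 1)*(q^3 - 8*q^2 + 16*q) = (q - 4)*(q - 3)*(q - 1)*(q^2 - 4*q) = (q - 4)^2*(q - 3)*(q - 1)*(q)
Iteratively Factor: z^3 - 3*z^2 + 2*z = (z - 2)*(z^2 - z) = (z - 2)*(z - 1)*(z)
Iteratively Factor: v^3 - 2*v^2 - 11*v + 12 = (v + 3)*(v^2 - 5*v + 4) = (v - 1)*(v + 3)*(v - 4)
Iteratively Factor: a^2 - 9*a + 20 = (a - 4)*(a - 5)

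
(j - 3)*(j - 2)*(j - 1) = j^3 - 6*j^2 + 11*j - 6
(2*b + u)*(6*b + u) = 12*b^2 + 8*b*u + u^2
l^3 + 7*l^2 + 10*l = l*(l + 2)*(l + 5)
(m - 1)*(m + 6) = m^2 + 5*m - 6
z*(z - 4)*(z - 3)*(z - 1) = z^4 - 8*z^3 + 19*z^2 - 12*z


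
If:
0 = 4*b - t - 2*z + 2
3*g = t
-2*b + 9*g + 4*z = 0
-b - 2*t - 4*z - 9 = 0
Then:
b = -13/9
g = 14/9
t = 14/3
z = -38/9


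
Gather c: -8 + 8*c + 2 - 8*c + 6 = 0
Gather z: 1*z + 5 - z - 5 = 0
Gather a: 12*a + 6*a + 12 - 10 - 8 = 18*a - 6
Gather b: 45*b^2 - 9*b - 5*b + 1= 45*b^2 - 14*b + 1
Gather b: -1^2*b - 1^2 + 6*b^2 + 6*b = 6*b^2 + 5*b - 1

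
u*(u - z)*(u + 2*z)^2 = u^4 + 3*u^3*z - 4*u*z^3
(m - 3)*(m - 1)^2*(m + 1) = m^4 - 4*m^3 + 2*m^2 + 4*m - 3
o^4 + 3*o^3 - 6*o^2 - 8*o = o*(o - 2)*(o + 1)*(o + 4)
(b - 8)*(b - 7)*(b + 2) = b^3 - 13*b^2 + 26*b + 112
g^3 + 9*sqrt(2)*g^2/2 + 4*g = g*(g + sqrt(2)/2)*(g + 4*sqrt(2))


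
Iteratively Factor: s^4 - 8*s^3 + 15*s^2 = (s - 5)*(s^3 - 3*s^2) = s*(s - 5)*(s^2 - 3*s) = s*(s - 5)*(s - 3)*(s)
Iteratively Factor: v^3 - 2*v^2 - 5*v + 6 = (v - 1)*(v^2 - v - 6) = (v - 1)*(v + 2)*(v - 3)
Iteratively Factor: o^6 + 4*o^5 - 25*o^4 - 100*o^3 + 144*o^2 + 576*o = (o + 4)*(o^5 - 25*o^3 + 144*o) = (o + 3)*(o + 4)*(o^4 - 3*o^3 - 16*o^2 + 48*o) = o*(o + 3)*(o + 4)*(o^3 - 3*o^2 - 16*o + 48) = o*(o - 3)*(o + 3)*(o + 4)*(o^2 - 16) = o*(o - 4)*(o - 3)*(o + 3)*(o + 4)*(o + 4)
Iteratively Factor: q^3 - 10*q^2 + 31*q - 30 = (q - 5)*(q^2 - 5*q + 6) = (q - 5)*(q - 2)*(q - 3)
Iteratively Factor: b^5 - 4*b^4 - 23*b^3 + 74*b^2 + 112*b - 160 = (b - 1)*(b^4 - 3*b^3 - 26*b^2 + 48*b + 160) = (b - 4)*(b - 1)*(b^3 + b^2 - 22*b - 40) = (b - 4)*(b - 1)*(b + 2)*(b^2 - b - 20) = (b - 5)*(b - 4)*(b - 1)*(b + 2)*(b + 4)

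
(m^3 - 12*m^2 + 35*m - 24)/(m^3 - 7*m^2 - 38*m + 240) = (m^2 - 4*m + 3)/(m^2 + m - 30)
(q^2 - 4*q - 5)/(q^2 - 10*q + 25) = (q + 1)/(q - 5)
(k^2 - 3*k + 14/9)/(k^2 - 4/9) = (3*k - 7)/(3*k + 2)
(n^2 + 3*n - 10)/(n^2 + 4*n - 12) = (n + 5)/(n + 6)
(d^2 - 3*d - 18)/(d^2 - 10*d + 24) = (d + 3)/(d - 4)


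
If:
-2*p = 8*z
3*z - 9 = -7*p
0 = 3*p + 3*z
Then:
No Solution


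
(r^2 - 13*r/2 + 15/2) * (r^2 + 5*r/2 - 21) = r^4 - 4*r^3 - 119*r^2/4 + 621*r/4 - 315/2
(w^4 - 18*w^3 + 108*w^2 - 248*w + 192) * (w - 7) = w^5 - 25*w^4 + 234*w^3 - 1004*w^2 + 1928*w - 1344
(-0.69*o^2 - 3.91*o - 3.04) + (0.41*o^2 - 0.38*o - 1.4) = -0.28*o^2 - 4.29*o - 4.44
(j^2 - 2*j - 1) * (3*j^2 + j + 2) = 3*j^4 - 5*j^3 - 3*j^2 - 5*j - 2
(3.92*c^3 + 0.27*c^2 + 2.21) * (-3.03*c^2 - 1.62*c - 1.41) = -11.8776*c^5 - 7.1685*c^4 - 5.9646*c^3 - 7.077*c^2 - 3.5802*c - 3.1161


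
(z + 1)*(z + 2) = z^2 + 3*z + 2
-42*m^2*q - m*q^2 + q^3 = q*(-7*m + q)*(6*m + q)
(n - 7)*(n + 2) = n^2 - 5*n - 14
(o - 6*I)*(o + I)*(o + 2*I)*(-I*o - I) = -I*o^4 - 3*o^3 - I*o^3 - 3*o^2 - 16*I*o^2 + 12*o - 16*I*o + 12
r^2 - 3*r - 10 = (r - 5)*(r + 2)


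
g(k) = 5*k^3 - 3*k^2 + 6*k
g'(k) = 15*k^2 - 6*k + 6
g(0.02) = 0.12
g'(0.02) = 5.89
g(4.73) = 490.38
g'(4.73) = 313.21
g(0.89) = 6.49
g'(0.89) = 12.54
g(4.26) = 357.66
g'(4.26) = 252.65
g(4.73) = 490.38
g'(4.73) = 313.21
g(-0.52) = -4.63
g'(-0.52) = 13.18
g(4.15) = 330.60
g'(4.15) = 239.44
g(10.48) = 5488.50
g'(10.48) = 1590.58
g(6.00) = 1008.00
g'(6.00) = 510.00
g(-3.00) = -180.00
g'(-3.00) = 159.00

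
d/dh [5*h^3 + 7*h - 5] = 15*h^2 + 7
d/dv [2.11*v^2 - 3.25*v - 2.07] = 4.22*v - 3.25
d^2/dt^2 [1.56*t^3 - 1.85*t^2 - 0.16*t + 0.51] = 9.36*t - 3.7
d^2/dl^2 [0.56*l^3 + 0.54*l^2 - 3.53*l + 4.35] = 3.36*l + 1.08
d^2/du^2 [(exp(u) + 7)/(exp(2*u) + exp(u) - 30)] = (exp(4*u) + 27*exp(3*u) + 201*exp(2*u) + 877*exp(u) + 1110)*exp(u)/(exp(6*u) + 3*exp(5*u) - 87*exp(4*u) - 179*exp(3*u) + 2610*exp(2*u) + 2700*exp(u) - 27000)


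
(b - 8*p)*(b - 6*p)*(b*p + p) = b^3*p - 14*b^2*p^2 + b^2*p + 48*b*p^3 - 14*b*p^2 + 48*p^3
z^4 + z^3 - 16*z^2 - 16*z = z*(z - 4)*(z + 1)*(z + 4)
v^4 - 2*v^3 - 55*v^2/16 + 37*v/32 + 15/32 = (v - 3)*(v - 1/2)*(v + 1/4)*(v + 5/4)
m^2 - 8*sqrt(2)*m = m*(m - 8*sqrt(2))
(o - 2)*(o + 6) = o^2 + 4*o - 12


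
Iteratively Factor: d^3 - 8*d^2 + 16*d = (d)*(d^2 - 8*d + 16) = d*(d - 4)*(d - 4)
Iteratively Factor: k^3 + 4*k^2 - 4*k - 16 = (k + 4)*(k^2 - 4) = (k + 2)*(k + 4)*(k - 2)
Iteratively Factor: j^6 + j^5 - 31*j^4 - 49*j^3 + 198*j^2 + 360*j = (j + 4)*(j^5 - 3*j^4 - 19*j^3 + 27*j^2 + 90*j) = (j - 3)*(j + 4)*(j^4 - 19*j^2 - 30*j) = (j - 3)*(j + 3)*(j + 4)*(j^3 - 3*j^2 - 10*j) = j*(j - 3)*(j + 3)*(j + 4)*(j^2 - 3*j - 10) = j*(j - 5)*(j - 3)*(j + 3)*(j + 4)*(j + 2)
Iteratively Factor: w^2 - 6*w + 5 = (w - 1)*(w - 5)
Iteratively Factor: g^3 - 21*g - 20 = (g + 4)*(g^2 - 4*g - 5) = (g + 1)*(g + 4)*(g - 5)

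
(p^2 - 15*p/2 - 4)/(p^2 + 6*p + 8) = (p^2 - 15*p/2 - 4)/(p^2 + 6*p + 8)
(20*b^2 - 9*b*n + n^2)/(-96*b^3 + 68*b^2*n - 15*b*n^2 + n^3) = (-5*b + n)/(24*b^2 - 11*b*n + n^2)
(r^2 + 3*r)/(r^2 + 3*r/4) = 4*(r + 3)/(4*r + 3)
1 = 1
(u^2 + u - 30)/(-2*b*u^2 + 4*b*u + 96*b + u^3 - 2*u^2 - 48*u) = (u - 5)/(-2*b*u + 16*b + u^2 - 8*u)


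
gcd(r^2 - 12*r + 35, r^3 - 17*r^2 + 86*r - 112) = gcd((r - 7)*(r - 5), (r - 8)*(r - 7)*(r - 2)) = r - 7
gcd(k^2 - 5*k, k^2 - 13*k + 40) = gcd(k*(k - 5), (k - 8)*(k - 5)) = k - 5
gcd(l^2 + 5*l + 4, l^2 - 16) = l + 4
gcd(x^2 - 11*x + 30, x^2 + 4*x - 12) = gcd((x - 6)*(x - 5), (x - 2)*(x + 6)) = 1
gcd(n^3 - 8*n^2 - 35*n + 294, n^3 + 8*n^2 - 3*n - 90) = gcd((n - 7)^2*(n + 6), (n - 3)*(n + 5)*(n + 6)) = n + 6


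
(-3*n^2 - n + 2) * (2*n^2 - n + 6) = -6*n^4 + n^3 - 13*n^2 - 8*n + 12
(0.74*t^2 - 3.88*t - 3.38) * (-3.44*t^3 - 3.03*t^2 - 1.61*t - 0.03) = -2.5456*t^5 + 11.105*t^4 + 22.1922*t^3 + 16.466*t^2 + 5.5582*t + 0.1014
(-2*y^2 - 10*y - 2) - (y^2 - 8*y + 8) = -3*y^2 - 2*y - 10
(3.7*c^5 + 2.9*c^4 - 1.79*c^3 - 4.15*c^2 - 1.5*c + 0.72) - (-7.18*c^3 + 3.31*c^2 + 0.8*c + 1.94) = 3.7*c^5 + 2.9*c^4 + 5.39*c^3 - 7.46*c^2 - 2.3*c - 1.22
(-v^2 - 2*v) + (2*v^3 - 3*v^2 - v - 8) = 2*v^3 - 4*v^2 - 3*v - 8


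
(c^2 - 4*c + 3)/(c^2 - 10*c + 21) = (c - 1)/(c - 7)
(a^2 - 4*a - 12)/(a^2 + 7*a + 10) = (a - 6)/(a + 5)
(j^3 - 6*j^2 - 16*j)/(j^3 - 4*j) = (j - 8)/(j - 2)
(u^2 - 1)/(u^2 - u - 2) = (u - 1)/(u - 2)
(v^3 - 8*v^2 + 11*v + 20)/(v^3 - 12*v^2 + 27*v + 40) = (v - 4)/(v - 8)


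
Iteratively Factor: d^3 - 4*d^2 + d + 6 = (d + 1)*(d^2 - 5*d + 6) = (d - 2)*(d + 1)*(d - 3)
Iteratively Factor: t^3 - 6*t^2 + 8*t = (t)*(t^2 - 6*t + 8) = t*(t - 4)*(t - 2)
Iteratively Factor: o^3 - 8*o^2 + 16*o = (o - 4)*(o^2 - 4*o) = o*(o - 4)*(o - 4)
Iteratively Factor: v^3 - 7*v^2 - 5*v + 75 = (v - 5)*(v^2 - 2*v - 15) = (v - 5)*(v + 3)*(v - 5)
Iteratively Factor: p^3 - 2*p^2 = (p)*(p^2 - 2*p) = p^2*(p - 2)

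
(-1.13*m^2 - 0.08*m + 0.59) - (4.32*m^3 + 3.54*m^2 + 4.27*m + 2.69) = -4.32*m^3 - 4.67*m^2 - 4.35*m - 2.1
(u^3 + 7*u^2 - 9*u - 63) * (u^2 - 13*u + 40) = u^5 - 6*u^4 - 60*u^3 + 334*u^2 + 459*u - 2520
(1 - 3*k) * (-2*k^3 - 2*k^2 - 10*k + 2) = 6*k^4 + 4*k^3 + 28*k^2 - 16*k + 2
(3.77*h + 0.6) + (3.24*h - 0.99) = 7.01*h - 0.39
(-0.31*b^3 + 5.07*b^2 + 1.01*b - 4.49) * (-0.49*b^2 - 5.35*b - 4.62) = 0.1519*b^5 - 0.8258*b^4 - 26.1872*b^3 - 26.6268*b^2 + 19.3553*b + 20.7438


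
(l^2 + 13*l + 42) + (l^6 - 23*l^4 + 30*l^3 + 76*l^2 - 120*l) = l^6 - 23*l^4 + 30*l^3 + 77*l^2 - 107*l + 42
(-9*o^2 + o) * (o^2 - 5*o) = -9*o^4 + 46*o^3 - 5*o^2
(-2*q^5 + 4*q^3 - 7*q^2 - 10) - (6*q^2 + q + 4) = -2*q^5 + 4*q^3 - 13*q^2 - q - 14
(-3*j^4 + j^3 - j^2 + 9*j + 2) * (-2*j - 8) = 6*j^5 + 22*j^4 - 6*j^3 - 10*j^2 - 76*j - 16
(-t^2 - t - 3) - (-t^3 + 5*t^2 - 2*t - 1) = t^3 - 6*t^2 + t - 2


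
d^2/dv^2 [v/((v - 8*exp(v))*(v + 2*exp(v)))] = 2*(3*v^4*exp(v) + 50*v^3*exp(2*v) - 12*v^3*exp(v) + v^3 + 144*v^2*exp(3*v) - 96*v^2*exp(2*v) + 512*v*exp(4*v) + 48*v*exp(2*v) - 512*exp(4*v) - 96*exp(3*v))/(v^6 - 18*v^5*exp(v) + 60*v^4*exp(2*v) + 360*v^3*exp(3*v) - 960*v^2*exp(4*v) - 4608*v*exp(5*v) - 4096*exp(6*v))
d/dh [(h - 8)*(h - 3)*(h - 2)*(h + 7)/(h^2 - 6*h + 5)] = 2*(h^5 - 12*h^4 + 46*h^3 - 47*h^2 + 111*h - 323)/(h^4 - 12*h^3 + 46*h^2 - 60*h + 25)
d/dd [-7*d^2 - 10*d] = -14*d - 10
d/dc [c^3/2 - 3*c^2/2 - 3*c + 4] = 3*c^2/2 - 3*c - 3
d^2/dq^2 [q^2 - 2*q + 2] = 2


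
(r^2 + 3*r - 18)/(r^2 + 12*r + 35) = (r^2 + 3*r - 18)/(r^2 + 12*r + 35)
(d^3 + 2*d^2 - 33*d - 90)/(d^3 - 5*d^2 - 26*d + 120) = (d + 3)/(d - 4)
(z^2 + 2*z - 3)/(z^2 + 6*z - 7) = (z + 3)/(z + 7)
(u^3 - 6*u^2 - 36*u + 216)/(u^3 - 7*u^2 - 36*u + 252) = (u - 6)/(u - 7)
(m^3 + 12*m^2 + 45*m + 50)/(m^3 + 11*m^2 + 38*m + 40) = (m + 5)/(m + 4)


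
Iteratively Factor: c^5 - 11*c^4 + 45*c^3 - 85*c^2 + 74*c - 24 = (c - 3)*(c^4 - 8*c^3 + 21*c^2 - 22*c + 8) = (c - 3)*(c - 2)*(c^3 - 6*c^2 + 9*c - 4) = (c - 4)*(c - 3)*(c - 2)*(c^2 - 2*c + 1) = (c - 4)*(c - 3)*(c - 2)*(c - 1)*(c - 1)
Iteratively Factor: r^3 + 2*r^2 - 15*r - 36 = (r + 3)*(r^2 - r - 12) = (r + 3)^2*(r - 4)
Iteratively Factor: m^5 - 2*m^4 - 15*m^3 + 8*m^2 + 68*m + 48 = (m - 3)*(m^4 + m^3 - 12*m^2 - 28*m - 16) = (m - 4)*(m - 3)*(m^3 + 5*m^2 + 8*m + 4) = (m - 4)*(m - 3)*(m + 2)*(m^2 + 3*m + 2) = (m - 4)*(m - 3)*(m + 2)^2*(m + 1)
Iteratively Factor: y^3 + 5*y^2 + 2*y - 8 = (y + 2)*(y^2 + 3*y - 4) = (y + 2)*(y + 4)*(y - 1)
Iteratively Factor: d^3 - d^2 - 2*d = (d + 1)*(d^2 - 2*d) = (d - 2)*(d + 1)*(d)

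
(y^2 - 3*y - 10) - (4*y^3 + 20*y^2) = -4*y^3 - 19*y^2 - 3*y - 10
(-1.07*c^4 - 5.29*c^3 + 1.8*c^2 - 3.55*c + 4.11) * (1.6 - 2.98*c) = 3.1886*c^5 + 14.0522*c^4 - 13.828*c^3 + 13.459*c^2 - 17.9278*c + 6.576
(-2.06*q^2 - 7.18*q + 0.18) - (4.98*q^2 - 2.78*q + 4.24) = -7.04*q^2 - 4.4*q - 4.06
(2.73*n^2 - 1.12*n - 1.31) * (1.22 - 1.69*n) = -4.6137*n^3 + 5.2234*n^2 + 0.8475*n - 1.5982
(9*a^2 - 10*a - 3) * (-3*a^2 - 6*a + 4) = -27*a^4 - 24*a^3 + 105*a^2 - 22*a - 12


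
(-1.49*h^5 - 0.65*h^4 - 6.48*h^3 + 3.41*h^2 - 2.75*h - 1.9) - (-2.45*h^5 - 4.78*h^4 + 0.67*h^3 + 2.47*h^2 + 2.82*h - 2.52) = 0.96*h^5 + 4.13*h^4 - 7.15*h^3 + 0.94*h^2 - 5.57*h + 0.62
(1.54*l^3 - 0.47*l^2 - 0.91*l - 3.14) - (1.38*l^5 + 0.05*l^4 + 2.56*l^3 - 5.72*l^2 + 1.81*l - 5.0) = -1.38*l^5 - 0.05*l^4 - 1.02*l^3 + 5.25*l^2 - 2.72*l + 1.86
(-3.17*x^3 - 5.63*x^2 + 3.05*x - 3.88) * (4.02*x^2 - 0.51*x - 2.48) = -12.7434*x^5 - 21.0159*x^4 + 22.9939*x^3 - 3.1907*x^2 - 5.5852*x + 9.6224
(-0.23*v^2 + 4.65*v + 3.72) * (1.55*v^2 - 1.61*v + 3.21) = -0.3565*v^4 + 7.5778*v^3 - 2.4588*v^2 + 8.9373*v + 11.9412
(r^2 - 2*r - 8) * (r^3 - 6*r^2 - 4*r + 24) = r^5 - 8*r^4 + 80*r^2 - 16*r - 192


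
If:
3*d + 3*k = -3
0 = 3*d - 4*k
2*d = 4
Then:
No Solution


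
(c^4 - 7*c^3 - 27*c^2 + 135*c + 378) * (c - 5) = c^5 - 12*c^4 + 8*c^3 + 270*c^2 - 297*c - 1890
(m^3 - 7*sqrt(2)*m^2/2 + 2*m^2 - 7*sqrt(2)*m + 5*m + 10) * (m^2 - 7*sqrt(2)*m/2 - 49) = m^5 - 7*sqrt(2)*m^4 + 2*m^4 - 14*sqrt(2)*m^3 - 39*m^3/2 - 39*m^2 + 154*sqrt(2)*m^2 - 245*m + 308*sqrt(2)*m - 490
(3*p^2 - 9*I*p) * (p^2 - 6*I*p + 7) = 3*p^4 - 27*I*p^3 - 33*p^2 - 63*I*p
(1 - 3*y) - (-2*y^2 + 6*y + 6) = 2*y^2 - 9*y - 5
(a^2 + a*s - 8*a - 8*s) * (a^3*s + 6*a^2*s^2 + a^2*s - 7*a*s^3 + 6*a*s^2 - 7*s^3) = a^5*s + 7*a^4*s^2 - 7*a^4*s - a^3*s^3 - 49*a^3*s^2 - 8*a^3*s - 7*a^2*s^4 + 7*a^2*s^3 - 56*a^2*s^2 + 49*a*s^4 + 8*a*s^3 + 56*s^4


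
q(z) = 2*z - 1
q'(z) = 2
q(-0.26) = -1.52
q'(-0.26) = 2.00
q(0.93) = 0.86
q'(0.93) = 2.00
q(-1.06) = -3.12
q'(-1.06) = 2.00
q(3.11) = 5.22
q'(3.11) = 2.00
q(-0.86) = -2.72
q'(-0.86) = 2.00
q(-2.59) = -6.18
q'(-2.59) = 2.00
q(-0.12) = -1.24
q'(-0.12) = 2.00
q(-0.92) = -2.84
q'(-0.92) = 2.00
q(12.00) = 23.00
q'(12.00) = 2.00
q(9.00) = 17.00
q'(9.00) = 2.00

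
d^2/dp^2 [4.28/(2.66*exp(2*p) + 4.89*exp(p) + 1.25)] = (4.28*(5.32*exp(p) + 4.89)*(10.64*exp(p) + 9.78)*exp(p) - (45.5392*exp(p) + 20.9292)*(2.66*exp(2*p) + 4.89*exp(p) + 1.25))*exp(p)/(2.66*exp(2*p) + 4.89*exp(p) + 1.25)^3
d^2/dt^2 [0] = 0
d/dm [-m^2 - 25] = -2*m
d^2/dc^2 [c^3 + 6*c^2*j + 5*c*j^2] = 6*c + 12*j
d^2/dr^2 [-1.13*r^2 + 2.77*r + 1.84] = -2.26000000000000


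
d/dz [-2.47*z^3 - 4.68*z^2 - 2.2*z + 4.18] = -7.41*z^2 - 9.36*z - 2.2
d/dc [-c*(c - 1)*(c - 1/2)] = -3*c^2 + 3*c - 1/2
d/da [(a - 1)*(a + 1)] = 2*a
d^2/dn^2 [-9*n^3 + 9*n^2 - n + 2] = 18 - 54*n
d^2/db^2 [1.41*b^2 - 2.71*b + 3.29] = 2.82000000000000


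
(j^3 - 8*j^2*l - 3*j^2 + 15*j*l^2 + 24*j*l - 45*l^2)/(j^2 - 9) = (j^2 - 8*j*l + 15*l^2)/(j + 3)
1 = 1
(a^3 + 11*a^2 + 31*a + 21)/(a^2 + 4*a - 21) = (a^2 + 4*a + 3)/(a - 3)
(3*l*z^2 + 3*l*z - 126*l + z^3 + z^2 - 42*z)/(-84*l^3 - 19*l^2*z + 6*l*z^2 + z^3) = (z^2 + z - 42)/(-28*l^2 + 3*l*z + z^2)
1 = 1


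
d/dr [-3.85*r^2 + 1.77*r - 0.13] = 1.77 - 7.7*r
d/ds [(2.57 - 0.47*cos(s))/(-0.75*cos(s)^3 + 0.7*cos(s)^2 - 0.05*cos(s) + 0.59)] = (0.705*cos(s)^3 - 6.1115*cos(s)^2 + 3.598*cos(s) + 0.1488)*sin(s)/(0.5625*cos(s)^6 - 1.05*cos(s)^5 + 0.565*cos(s)^4 - 0.955*cos(s)^3 + 0.8285*cos(s)^2 - 0.059*cos(s) + 0.3481)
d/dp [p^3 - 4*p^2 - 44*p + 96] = 3*p^2 - 8*p - 44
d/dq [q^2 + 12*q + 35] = 2*q + 12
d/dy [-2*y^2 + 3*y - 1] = 3 - 4*y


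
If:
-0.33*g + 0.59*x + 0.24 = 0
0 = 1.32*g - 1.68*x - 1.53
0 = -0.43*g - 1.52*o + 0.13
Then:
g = 2.23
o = -0.54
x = 0.84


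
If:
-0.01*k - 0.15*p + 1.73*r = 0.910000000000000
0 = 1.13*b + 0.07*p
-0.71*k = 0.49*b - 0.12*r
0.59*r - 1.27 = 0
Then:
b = -1.16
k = 1.16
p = 18.68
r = 2.15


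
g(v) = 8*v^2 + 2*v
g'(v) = 16*v + 2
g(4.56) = 175.47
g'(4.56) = 74.96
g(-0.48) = 0.88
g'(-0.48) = -5.68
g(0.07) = 0.18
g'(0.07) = 3.12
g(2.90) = 73.08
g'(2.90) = 48.40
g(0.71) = 5.45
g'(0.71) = 13.36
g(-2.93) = 62.82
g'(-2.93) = -44.88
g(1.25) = 15.00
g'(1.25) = 22.00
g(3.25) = 91.00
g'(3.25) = 54.00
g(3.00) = 78.00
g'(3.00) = 50.00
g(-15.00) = 1770.00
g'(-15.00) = -238.00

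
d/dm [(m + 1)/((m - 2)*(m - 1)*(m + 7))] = (-2*m^3 - 7*m^2 - 8*m + 33)/(m^6 + 8*m^5 - 22*m^4 - 124*m^3 + 473*m^2 - 532*m + 196)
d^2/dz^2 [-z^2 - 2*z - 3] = -2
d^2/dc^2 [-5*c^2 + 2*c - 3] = -10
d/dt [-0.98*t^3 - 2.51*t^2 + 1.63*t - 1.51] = -2.94*t^2 - 5.02*t + 1.63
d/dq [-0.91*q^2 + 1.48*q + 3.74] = 1.48 - 1.82*q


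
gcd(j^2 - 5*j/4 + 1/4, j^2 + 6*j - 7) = j - 1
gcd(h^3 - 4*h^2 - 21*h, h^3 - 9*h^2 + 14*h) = h^2 - 7*h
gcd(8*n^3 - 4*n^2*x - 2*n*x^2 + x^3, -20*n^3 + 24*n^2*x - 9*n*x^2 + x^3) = 4*n^2 - 4*n*x + x^2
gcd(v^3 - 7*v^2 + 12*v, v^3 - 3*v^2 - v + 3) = v - 3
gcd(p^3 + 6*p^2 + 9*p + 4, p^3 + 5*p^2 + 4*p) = p^2 + 5*p + 4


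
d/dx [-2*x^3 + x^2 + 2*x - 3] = -6*x^2 + 2*x + 2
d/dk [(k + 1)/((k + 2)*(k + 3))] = (-k^2 - 2*k + 1)/(k^4 + 10*k^3 + 37*k^2 + 60*k + 36)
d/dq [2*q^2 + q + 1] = 4*q + 1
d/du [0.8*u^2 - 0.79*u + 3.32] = 1.6*u - 0.79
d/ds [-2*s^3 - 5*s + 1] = -6*s^2 - 5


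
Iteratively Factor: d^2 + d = (d + 1)*(d)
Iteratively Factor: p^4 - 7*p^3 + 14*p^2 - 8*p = (p - 4)*(p^3 - 3*p^2 + 2*p) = (p - 4)*(p - 2)*(p^2 - p) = p*(p - 4)*(p - 2)*(p - 1)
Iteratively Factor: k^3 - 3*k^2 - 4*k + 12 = (k + 2)*(k^2 - 5*k + 6) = (k - 3)*(k + 2)*(k - 2)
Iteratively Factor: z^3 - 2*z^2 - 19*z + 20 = (z + 4)*(z^2 - 6*z + 5) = (z - 5)*(z + 4)*(z - 1)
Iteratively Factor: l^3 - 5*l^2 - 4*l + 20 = (l - 2)*(l^2 - 3*l - 10) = (l - 5)*(l - 2)*(l + 2)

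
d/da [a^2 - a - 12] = 2*a - 1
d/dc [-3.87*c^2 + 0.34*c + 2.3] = 0.34 - 7.74*c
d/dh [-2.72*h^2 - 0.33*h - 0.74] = -5.44*h - 0.33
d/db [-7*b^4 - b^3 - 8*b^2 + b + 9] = -28*b^3 - 3*b^2 - 16*b + 1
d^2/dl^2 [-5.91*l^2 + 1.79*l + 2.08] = -11.8200000000000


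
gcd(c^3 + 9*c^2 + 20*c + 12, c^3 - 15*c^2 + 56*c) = 1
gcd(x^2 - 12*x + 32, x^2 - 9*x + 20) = x - 4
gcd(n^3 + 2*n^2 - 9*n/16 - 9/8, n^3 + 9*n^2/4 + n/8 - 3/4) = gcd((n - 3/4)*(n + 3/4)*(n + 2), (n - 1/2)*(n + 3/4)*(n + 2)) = n^2 + 11*n/4 + 3/2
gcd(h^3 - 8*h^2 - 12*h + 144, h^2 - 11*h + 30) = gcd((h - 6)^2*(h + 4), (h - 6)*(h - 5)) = h - 6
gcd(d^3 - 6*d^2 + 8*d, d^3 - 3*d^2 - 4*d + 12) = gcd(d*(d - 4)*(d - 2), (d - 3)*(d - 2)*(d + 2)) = d - 2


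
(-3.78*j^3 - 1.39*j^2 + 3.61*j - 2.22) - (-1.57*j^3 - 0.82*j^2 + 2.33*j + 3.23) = -2.21*j^3 - 0.57*j^2 + 1.28*j - 5.45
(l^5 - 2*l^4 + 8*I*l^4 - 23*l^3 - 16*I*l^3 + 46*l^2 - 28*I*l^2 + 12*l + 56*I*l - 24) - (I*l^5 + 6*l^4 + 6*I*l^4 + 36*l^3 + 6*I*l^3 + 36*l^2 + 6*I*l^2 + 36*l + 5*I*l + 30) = l^5 - I*l^5 - 8*l^4 + 2*I*l^4 - 59*l^3 - 22*I*l^3 + 10*l^2 - 34*I*l^2 - 24*l + 51*I*l - 54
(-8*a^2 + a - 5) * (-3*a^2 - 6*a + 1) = 24*a^4 + 45*a^3 + a^2 + 31*a - 5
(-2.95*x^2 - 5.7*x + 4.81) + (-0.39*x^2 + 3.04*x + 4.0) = -3.34*x^2 - 2.66*x + 8.81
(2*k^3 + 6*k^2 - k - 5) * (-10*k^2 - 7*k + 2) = -20*k^5 - 74*k^4 - 28*k^3 + 69*k^2 + 33*k - 10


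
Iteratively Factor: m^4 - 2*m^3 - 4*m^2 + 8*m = (m + 2)*(m^3 - 4*m^2 + 4*m) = m*(m + 2)*(m^2 - 4*m + 4) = m*(m - 2)*(m + 2)*(m - 2)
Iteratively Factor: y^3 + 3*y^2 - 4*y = (y + 4)*(y^2 - y) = (y - 1)*(y + 4)*(y)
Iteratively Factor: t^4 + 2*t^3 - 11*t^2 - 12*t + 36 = (t - 2)*(t^3 + 4*t^2 - 3*t - 18) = (t - 2)*(t + 3)*(t^2 + t - 6) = (t - 2)*(t + 3)^2*(t - 2)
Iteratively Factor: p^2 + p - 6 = (p + 3)*(p - 2)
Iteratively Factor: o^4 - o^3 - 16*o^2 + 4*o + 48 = (o - 2)*(o^3 + o^2 - 14*o - 24) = (o - 2)*(o + 3)*(o^2 - 2*o - 8) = (o - 2)*(o + 2)*(o + 3)*(o - 4)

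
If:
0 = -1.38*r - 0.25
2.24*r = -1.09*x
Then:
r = -0.18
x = 0.37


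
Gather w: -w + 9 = 9 - w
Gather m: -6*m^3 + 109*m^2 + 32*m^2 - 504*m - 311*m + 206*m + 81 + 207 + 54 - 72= -6*m^3 + 141*m^2 - 609*m + 270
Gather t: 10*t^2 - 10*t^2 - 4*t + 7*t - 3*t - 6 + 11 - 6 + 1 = 0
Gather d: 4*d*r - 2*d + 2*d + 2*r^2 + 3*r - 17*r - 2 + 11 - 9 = 4*d*r + 2*r^2 - 14*r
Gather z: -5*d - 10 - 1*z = -5*d - z - 10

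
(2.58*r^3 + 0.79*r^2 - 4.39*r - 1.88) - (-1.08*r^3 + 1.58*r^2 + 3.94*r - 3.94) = 3.66*r^3 - 0.79*r^2 - 8.33*r + 2.06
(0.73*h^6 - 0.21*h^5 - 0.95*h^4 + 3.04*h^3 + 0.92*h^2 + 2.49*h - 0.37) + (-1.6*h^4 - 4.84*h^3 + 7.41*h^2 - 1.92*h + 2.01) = 0.73*h^6 - 0.21*h^5 - 2.55*h^4 - 1.8*h^3 + 8.33*h^2 + 0.57*h + 1.64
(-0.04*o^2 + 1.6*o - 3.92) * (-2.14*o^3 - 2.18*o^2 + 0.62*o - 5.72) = 0.0856*o^5 - 3.3368*o^4 + 4.876*o^3 + 9.7664*o^2 - 11.5824*o + 22.4224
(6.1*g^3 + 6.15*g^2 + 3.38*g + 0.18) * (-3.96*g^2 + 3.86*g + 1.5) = -24.156*g^5 - 0.808000000000003*g^4 + 19.5042*g^3 + 21.559*g^2 + 5.7648*g + 0.27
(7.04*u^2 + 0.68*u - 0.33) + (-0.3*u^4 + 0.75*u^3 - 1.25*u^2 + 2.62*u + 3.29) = -0.3*u^4 + 0.75*u^3 + 5.79*u^2 + 3.3*u + 2.96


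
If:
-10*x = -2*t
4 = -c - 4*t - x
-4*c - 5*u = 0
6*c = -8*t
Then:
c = 80/43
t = -60/43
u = -64/43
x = -12/43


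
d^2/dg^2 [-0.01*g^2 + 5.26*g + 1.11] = -0.0200000000000000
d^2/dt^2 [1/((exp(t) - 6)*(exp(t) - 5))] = (4*exp(3*t) - 33*exp(2*t) + exp(t) + 330)*exp(t)/(exp(6*t) - 33*exp(5*t) + 453*exp(4*t) - 3311*exp(3*t) + 13590*exp(2*t) - 29700*exp(t) + 27000)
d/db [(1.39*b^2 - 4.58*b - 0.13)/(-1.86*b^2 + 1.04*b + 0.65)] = (-7.0732*b^2 + 1.3234*b - 2.8418)/(3.4596*b^4 - 3.8688*b^3 - 1.3364*b^2 + 1.352*b + 0.4225)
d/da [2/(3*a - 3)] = -2/(3*(a - 1)^2)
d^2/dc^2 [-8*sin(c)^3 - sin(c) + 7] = (72*sin(c)^2 - 47)*sin(c)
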